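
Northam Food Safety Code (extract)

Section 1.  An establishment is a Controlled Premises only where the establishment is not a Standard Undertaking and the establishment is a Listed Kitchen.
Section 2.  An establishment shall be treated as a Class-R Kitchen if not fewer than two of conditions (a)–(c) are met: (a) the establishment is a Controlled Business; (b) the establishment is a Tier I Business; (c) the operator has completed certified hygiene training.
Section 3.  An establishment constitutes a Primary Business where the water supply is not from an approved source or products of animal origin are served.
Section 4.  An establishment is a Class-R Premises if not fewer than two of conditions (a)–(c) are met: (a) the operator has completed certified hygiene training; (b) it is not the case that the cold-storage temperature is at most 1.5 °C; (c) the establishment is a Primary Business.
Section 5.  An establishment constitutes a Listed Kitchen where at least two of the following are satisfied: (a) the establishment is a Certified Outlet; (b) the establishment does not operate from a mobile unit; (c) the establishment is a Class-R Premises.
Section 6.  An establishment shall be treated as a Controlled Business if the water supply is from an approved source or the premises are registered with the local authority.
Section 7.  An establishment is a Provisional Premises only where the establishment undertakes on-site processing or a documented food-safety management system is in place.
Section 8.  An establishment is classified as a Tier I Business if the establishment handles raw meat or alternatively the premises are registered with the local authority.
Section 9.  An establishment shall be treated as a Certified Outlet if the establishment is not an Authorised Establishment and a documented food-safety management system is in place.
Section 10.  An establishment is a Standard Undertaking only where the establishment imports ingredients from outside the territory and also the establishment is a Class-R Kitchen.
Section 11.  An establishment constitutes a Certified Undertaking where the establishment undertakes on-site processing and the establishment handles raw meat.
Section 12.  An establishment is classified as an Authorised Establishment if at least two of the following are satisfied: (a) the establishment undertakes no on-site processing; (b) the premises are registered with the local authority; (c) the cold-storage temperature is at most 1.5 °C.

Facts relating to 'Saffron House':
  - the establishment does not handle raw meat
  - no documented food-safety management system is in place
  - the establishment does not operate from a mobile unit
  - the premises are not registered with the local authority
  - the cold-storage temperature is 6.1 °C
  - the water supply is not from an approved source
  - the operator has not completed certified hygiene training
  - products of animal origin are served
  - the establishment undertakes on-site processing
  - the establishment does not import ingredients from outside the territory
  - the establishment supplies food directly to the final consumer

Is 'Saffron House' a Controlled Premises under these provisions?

Yes

section 6 — Controlled Business: [the water supply is from an approved source? no] OR [the premises are registered with the local authority? no] → not satisfied.
section 8 — Tier I Business: [the establishment handles raw meat? no] OR [the premises are registered with the local authority? no] → not satisfied.
section 2 — Class-R Kitchen: Controlled Business (section 6)? no; Tier I Business (section 8)? no; the operator has completed certified hygiene training? no — 0 of 3 hold (need ≥2) → not satisfied.
section 10 — Standard Undertaking: [the establishment imports ingredients from outside the territory? no] AND [Class-R Kitchen (section 2)? no] → not satisfied.
section 12 — Authorised Establishment: the establishment undertakes no on-site processing? no; the premises are registered with the local authority? no; cold-storage temperature: 6.1 °C ≤ 1.5 °C? no — 0 of 3 hold (need ≥2) → not satisfied.
section 9 — Certified Outlet: [not an Authorised Establishment (section 12)? yes] AND [a documented food-safety management system is in place? no] → not satisfied.
section 3 — Primary Business: [the water supply is not from an approved source? yes] OR [products of animal origin are served? yes] → satisfied.
section 4 — Class-R Premises: the operator has completed certified hygiene training? no; cold-storage temperature: 6.1 °C ≤ 1.5 °C? no, so negated condition yes; Primary Business (section 3)? yes — 2 of 3 hold (need ≥2) → satisfied.
section 5 — Listed Kitchen: Certified Outlet (section 9)? no; the establishment does not operate from a mobile unit? yes; Class-R Premises (section 4)? yes — 2 of 3 hold (need ≥2) → satisfied.
section 1 — Controlled Premises: [not a Standard Undertaking (section 10)? yes] AND [Listed Kitchen (section 5)? yes] → satisfied.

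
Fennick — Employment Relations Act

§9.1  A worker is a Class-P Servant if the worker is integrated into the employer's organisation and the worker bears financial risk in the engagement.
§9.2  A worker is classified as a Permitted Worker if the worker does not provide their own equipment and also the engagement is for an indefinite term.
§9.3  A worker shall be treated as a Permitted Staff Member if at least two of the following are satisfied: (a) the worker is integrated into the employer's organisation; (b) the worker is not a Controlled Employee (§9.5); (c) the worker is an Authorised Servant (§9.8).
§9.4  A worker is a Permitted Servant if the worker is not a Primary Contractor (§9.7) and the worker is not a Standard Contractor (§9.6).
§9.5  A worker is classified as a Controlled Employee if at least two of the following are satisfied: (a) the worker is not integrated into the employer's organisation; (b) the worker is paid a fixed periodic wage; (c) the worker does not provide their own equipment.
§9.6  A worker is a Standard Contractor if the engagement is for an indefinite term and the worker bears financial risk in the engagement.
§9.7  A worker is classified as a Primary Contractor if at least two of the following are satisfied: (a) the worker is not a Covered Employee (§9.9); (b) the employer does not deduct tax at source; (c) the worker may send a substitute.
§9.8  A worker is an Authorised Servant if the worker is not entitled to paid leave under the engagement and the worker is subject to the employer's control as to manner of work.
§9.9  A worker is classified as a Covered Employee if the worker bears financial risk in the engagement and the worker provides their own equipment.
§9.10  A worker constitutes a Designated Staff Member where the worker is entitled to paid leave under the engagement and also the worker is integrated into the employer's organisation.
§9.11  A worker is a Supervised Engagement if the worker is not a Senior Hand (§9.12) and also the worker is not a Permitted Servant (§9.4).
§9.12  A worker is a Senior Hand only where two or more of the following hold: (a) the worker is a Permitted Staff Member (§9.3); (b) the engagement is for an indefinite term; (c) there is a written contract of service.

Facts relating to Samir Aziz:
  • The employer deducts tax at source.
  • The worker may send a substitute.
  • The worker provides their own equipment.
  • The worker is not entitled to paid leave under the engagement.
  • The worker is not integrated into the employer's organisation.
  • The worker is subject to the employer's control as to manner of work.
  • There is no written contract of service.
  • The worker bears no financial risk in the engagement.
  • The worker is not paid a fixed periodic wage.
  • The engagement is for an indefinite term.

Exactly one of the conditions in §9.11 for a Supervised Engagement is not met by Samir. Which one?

§9.5 — Controlled Employee: the worker is not integrated into the employer's organisation? yes; the worker is paid a fixed periodic wage? no; the worker does not provide their own equipment? no — 1 of 3 hold (need ≥2) → not satisfied.
§9.8 — Authorised Servant: [the worker is not entitled to paid leave under the engagement? yes] AND [the worker is subject to the employer's control as to manner of work? yes] → satisfied.
§9.3 — Permitted Staff Member: the worker is integrated into the employer's organisation? no; not a Controlled Employee (§9.5)? yes; Authorised Servant (§9.8)? yes — 2 of 3 hold (need ≥2) → satisfied.
§9.12 — Senior Hand: Permitted Staff Member (§9.3)? yes; the engagement is for an indefinite term? yes; there is a written contract of service? no — 2 of 3 hold (need ≥2) → satisfied.
§9.9 — Covered Employee: [the worker bears financial risk in the engagement? no] AND [the worker provides their own equipment? yes] → not satisfied.
§9.7 — Primary Contractor: not a Covered Employee (§9.9)? yes; the employer does not deduct tax at source? no; the worker may send a substitute? yes — 2 of 3 hold (need ≥2) → satisfied.
§9.6 — Standard Contractor: [the engagement is for an indefinite term? yes] AND [the worker bears financial risk in the engagement? no] → not satisfied.
§9.4 — Permitted Servant: [not a Primary Contractor (§9.7)? no] AND [not a Standard Contractor (§9.6)? yes] → not satisfied.
§9.11 — Supervised Engagement: [not a Senior Hand (§9.12)? no] AND [not a Permitted Servant (§9.4)? yes] → not satisfied.

Senior Hand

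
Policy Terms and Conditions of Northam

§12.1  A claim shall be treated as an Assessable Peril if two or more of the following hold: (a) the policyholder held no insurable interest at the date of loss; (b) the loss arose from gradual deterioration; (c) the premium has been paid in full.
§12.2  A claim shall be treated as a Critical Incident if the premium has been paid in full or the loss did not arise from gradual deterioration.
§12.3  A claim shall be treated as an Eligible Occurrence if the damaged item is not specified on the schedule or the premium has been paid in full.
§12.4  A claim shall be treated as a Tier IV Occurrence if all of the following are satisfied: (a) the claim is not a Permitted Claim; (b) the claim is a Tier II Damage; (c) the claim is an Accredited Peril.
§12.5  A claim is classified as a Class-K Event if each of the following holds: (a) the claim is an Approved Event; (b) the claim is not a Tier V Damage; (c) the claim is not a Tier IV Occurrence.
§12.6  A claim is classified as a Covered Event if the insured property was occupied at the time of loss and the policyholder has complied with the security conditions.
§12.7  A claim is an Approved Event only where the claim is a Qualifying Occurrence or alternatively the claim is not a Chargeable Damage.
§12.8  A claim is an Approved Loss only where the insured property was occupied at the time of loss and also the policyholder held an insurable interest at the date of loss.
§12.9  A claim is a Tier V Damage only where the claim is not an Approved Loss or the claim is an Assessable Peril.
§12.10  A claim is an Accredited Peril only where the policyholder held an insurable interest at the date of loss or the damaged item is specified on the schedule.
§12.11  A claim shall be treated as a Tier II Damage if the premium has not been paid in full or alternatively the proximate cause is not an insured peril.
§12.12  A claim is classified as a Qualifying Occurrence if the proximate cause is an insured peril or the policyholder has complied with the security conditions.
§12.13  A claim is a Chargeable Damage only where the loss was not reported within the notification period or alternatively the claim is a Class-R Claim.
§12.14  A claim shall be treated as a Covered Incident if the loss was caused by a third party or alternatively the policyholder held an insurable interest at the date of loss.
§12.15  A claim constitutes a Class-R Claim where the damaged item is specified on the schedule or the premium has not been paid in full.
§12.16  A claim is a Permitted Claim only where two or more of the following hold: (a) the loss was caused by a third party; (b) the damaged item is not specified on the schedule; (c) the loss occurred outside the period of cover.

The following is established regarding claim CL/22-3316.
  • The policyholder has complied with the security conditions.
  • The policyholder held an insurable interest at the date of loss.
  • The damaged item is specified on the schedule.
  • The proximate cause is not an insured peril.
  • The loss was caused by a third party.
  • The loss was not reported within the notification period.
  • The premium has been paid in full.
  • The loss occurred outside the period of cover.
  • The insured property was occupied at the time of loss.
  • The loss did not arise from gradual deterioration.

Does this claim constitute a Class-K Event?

§12.12 — Qualifying Occurrence: [the proximate cause is an insured peril? no] OR [the policyholder has complied with the security conditions? yes] → satisfied.
§12.15 — Class-R Claim: [the damaged item is specified on the schedule? yes] OR [the premium has not been paid in full? no] → satisfied.
§12.13 — Chargeable Damage: [the loss was not reported within the notification period? yes] OR [Class-R Claim (§12.15)? yes] → satisfied.
§12.7 — Approved Event: [Qualifying Occurrence (§12.12)? yes] OR [not a Chargeable Damage (§12.13)? no] → satisfied.
§12.8 — Approved Loss: [the insured property was occupied at the time of loss? yes] AND [the policyholder held an insurable interest at the date of loss? yes] → satisfied.
§12.1 — Assessable Peril: the policyholder held no insurable interest at the date of loss? no; the loss arose from gradual deterioration? no; the premium has been paid in full? yes — 1 of 3 hold (need ≥2) → not satisfied.
§12.9 — Tier V Damage: [not an Approved Loss (§12.8)? no] OR [Assessable Peril (§12.1)? no] → not satisfied.
§12.16 — Permitted Claim: the loss was caused by a third party? yes; the damaged item is not specified on the schedule? no; the loss occurred outside the period of cover? yes — 2 of 3 hold (need ≥2) → satisfied.
§12.11 — Tier II Damage: [the premium has not been paid in full? no] OR [the proximate cause is not an insured peril? yes] → satisfied.
§12.10 — Accredited Peril: [the policyholder held an insurable interest at the date of loss? yes] OR [the damaged item is specified on the schedule? yes] → satisfied.
§12.4 — Tier IV Occurrence: [not a Permitted Claim (§12.16)? no] AND [Tier II Damage (§12.11)? yes] AND [Accredited Peril (§12.10)? yes] → not satisfied.
§12.5 — Class-K Event: [Approved Event (§12.7)? yes] AND [not a Tier V Damage (§12.9)? yes] AND [not a Tier IV Occurrence (§12.4)? yes] → satisfied.

Yes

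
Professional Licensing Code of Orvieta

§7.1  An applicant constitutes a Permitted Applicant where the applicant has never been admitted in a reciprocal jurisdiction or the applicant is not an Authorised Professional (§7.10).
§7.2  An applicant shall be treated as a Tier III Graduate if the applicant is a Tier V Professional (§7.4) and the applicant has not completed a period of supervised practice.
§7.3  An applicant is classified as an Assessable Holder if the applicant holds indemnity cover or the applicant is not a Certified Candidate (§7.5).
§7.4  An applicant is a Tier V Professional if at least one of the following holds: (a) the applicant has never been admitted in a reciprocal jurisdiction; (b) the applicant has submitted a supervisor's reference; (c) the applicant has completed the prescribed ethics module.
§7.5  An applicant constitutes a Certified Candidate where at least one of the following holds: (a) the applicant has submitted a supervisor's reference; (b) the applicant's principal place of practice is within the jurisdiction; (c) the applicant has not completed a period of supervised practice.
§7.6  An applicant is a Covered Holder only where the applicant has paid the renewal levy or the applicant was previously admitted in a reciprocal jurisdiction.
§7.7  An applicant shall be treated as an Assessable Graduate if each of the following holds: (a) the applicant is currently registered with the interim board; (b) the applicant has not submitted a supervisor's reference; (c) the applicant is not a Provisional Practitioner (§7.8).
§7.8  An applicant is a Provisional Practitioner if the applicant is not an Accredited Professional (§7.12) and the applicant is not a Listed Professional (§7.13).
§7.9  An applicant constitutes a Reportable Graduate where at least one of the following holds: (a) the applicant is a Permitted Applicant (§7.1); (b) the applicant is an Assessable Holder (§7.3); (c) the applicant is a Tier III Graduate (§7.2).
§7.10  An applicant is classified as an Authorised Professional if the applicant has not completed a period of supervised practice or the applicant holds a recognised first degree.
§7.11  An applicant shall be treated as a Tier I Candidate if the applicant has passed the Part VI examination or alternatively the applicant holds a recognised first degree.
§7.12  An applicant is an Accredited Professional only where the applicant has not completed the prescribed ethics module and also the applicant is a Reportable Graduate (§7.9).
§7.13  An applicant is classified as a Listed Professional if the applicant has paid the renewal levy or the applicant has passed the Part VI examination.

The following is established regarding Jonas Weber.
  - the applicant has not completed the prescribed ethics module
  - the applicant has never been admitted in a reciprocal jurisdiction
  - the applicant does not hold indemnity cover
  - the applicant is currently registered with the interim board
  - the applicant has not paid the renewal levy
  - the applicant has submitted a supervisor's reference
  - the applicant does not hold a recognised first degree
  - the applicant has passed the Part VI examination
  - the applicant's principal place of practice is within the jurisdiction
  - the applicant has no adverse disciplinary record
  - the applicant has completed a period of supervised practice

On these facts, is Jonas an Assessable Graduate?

No

Under §7.10: the applicant has not completed a period of supervised practice? no; or the applicant holds a recognised first degree? no. So the applicant is not an Authorised Professional.
Under §7.1: the applicant has never been admitted in a reciprocal jurisdiction? yes; or not an Authorised Professional (§7.10)? yes. So the applicant is a Permitted Applicant.
Under §7.5: the applicant has submitted a supervisor's reference? yes; or the applicant's principal place of practice is within the jurisdiction? yes; or the applicant has not completed a period of supervised practice? no. So the applicant is a Certified Candidate.
Under §7.3: the applicant holds indemnity cover? no; or not a Certified Candidate (§7.5)? no. So the applicant is not an Assessable Holder.
Under §7.4: the applicant has never been admitted in a reciprocal jurisdiction? yes; or the applicant has submitted a supervisor's reference? yes; or the applicant has completed the prescribed ethics module? no. So the applicant is a Tier V Professional.
Under §7.2: Tier V Professional (§7.4)? yes; and the applicant has not completed a period of supervised practice? no. So the applicant is not a Tier III Graduate.
Under §7.9: Permitted Applicant (§7.1)? yes; or Assessable Holder (§7.3)? no; or Tier III Graduate (§7.2)? no. So the applicant is a Reportable Graduate.
Under §7.12: the applicant has not completed the prescribed ethics module? yes; and Reportable Graduate (§7.9)? yes. So the applicant is an Accredited Professional.
Under §7.13: the applicant has paid the renewal levy? no; or the applicant has passed the Part VI examination? yes. So the applicant is a Listed Professional.
Under §7.8: not an Accredited Professional (§7.12)? no; and not a Listed Professional (§7.13)? no. So the applicant is not a Provisional Practitioner.
Under §7.7: the applicant is currently registered with the interim board? yes; and the applicant has not submitted a supervisor's reference? no; and not a Provisional Practitioner (§7.8)? yes. So the applicant is not an Assessable Graduate.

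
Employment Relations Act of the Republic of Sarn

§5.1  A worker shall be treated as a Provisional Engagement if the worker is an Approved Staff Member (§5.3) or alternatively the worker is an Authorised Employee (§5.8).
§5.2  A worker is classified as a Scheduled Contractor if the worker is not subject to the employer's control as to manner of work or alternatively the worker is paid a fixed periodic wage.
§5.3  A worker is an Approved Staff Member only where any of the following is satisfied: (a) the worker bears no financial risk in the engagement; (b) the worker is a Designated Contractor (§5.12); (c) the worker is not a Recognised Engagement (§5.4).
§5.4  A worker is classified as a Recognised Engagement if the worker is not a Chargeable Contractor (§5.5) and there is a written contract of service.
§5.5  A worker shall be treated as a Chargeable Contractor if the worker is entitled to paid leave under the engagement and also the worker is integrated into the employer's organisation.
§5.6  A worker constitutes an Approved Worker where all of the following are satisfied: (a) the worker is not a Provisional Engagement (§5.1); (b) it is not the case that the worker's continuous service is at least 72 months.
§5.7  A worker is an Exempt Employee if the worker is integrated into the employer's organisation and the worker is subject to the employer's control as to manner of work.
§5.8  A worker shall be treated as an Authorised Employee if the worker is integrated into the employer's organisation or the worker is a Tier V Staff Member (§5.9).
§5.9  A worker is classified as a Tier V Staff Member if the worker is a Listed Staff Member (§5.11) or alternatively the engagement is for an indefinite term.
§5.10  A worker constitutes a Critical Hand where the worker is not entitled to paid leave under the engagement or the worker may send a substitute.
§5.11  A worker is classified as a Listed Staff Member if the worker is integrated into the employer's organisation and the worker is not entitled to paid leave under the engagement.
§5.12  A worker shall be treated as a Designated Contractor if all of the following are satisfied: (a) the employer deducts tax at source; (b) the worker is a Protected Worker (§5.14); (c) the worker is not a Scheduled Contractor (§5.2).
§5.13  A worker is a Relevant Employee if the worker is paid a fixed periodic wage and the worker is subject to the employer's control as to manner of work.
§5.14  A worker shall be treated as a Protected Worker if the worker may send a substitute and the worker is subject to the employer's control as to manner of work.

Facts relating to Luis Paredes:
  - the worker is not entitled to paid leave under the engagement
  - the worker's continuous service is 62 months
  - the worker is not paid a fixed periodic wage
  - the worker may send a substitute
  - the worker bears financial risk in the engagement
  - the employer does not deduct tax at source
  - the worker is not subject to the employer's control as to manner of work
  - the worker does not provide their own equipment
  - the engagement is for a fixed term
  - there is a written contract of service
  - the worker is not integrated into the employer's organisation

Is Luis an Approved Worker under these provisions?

Yes

Under §5.14: the worker may send a substitute? yes; and the worker is subject to the employer's control as to manner of work? no. So the worker is not a Protected Worker.
Under §5.2: the worker is not subject to the employer's control as to manner of work? yes; or the worker is paid a fixed periodic wage? no. So the worker is a Scheduled Contractor.
Under §5.12: the employer deducts tax at source? no; and Protected Worker (§5.14)? no; and not a Scheduled Contractor (§5.2)? no. So the worker is not a Designated Contractor.
Under §5.5: the worker is entitled to paid leave under the engagement? no; and the worker is integrated into the employer's organisation? no. So the worker is not a Chargeable Contractor.
Under §5.4: not a Chargeable Contractor (§5.5)? yes; and there is a written contract of service? yes. So the worker is a Recognised Engagement.
Under §5.3: the worker bears no financial risk in the engagement? no; or Designated Contractor (§5.12)? no; or not a Recognised Engagement (§5.4)? no. So the worker is not an Approved Staff Member.
Under §5.11: the worker is integrated into the employer's organisation? no; and the worker is not entitled to paid leave under the engagement? yes. So the worker is not a Listed Staff Member.
Under §5.9: Listed Staff Member (§5.11)? no; or the engagement is for an indefinite term? no. So the worker is not a Tier V Staff Member.
Under §5.8: the worker is integrated into the employer's organisation? no; or Tier V Staff Member (§5.9)? no. So the worker is not an Authorised Employee.
Under §5.1: Approved Staff Member (§5.3)? no; or Authorised Employee (§5.8)? no. So the worker is not a Provisional Engagement.
Under §5.6: not a Provisional Engagement (§5.1)? yes; and worker's continuous service: 62 months ≥ 72 months? no, so negated condition yes. So the worker is an Approved Worker.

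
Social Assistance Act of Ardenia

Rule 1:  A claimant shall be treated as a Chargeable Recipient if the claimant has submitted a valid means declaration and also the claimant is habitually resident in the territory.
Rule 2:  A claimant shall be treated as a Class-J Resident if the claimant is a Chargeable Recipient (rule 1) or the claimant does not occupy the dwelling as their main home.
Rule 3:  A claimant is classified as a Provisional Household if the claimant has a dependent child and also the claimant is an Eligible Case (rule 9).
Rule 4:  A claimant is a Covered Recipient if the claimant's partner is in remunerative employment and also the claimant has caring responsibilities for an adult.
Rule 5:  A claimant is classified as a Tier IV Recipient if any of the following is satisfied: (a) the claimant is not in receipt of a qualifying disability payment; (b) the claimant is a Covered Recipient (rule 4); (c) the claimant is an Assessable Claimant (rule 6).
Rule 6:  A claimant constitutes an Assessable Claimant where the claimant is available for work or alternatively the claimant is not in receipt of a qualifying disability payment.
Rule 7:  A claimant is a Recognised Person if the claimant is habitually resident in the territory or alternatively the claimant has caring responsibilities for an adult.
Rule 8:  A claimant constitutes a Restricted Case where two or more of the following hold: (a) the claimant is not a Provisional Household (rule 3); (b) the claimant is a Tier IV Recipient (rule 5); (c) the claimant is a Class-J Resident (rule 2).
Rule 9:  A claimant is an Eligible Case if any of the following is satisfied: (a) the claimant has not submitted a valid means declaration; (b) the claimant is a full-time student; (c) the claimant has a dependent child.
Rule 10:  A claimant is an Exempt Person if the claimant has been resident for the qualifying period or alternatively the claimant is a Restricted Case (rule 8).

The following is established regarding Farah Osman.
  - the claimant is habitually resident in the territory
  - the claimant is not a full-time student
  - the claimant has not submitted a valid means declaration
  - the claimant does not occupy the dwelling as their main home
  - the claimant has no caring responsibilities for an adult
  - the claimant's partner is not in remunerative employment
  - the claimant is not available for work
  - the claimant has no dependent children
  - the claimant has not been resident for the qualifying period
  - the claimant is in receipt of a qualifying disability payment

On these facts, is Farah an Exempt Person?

Yes

rule 9 — Eligible Case: [the claimant has not submitted a valid means declaration? yes] OR [the claimant is a full-time student? no] OR [the claimant has a dependent child? no] → satisfied.
rule 3 — Provisional Household: [the claimant has a dependent child? no] AND [Eligible Case (rule 9)? yes] → not satisfied.
rule 4 — Covered Recipient: [the claimant's partner is in remunerative employment? no] AND [the claimant has caring responsibilities for an adult? no] → not satisfied.
rule 6 — Assessable Claimant: [the claimant is available for work? no] OR [the claimant is not in receipt of a qualifying disability payment? no] → not satisfied.
rule 5 — Tier IV Recipient: [the claimant is not in receipt of a qualifying disability payment? no] OR [Covered Recipient (rule 4)? no] OR [Assessable Claimant (rule 6)? no] → not satisfied.
rule 1 — Chargeable Recipient: [the claimant has submitted a valid means declaration? no] AND [the claimant is habitually resident in the territory? yes] → not satisfied.
rule 2 — Class-J Resident: [Chargeable Recipient (rule 1)? no] OR [the claimant does not occupy the dwelling as their main home? yes] → satisfied.
rule 8 — Restricted Case: not a Provisional Household (rule 3)? yes; Tier IV Recipient (rule 5)? no; Class-J Resident (rule 2)? yes — 2 of 3 hold (need ≥2) → satisfied.
rule 10 — Exempt Person: [the claimant has been resident for the qualifying period? no] OR [Restricted Case (rule 8)? yes] → satisfied.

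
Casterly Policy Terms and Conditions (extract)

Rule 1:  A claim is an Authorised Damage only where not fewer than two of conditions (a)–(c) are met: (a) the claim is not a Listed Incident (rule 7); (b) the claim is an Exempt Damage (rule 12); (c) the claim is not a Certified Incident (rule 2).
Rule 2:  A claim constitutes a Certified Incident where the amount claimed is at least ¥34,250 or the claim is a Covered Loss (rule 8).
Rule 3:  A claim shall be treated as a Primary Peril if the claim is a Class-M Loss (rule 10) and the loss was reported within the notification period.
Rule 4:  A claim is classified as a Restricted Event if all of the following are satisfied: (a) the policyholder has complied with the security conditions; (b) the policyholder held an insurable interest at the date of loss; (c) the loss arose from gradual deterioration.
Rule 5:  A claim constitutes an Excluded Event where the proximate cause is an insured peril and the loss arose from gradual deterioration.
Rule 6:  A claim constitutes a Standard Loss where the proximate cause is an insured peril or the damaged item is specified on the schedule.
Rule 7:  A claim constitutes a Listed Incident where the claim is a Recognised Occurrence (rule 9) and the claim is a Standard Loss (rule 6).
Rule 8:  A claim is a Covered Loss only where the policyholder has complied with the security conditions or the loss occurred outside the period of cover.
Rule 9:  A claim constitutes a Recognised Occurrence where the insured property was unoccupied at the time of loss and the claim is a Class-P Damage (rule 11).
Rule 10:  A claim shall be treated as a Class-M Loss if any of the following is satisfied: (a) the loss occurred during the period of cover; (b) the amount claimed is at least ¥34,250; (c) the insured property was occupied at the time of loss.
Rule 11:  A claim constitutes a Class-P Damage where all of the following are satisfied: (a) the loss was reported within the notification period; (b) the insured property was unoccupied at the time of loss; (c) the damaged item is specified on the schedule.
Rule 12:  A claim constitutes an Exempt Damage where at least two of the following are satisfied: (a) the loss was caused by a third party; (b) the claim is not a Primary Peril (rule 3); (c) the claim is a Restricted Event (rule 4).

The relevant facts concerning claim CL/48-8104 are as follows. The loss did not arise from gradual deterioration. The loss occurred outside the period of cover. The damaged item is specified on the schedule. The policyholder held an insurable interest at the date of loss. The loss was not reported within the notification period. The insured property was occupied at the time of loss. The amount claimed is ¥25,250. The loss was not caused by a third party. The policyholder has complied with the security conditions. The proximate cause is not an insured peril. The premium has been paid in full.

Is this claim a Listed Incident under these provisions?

Under rule 11: the loss was reported within the notification period? no; and the insured property was unoccupied at the time of loss? no; and the damaged item is specified on the schedule? yes. So the claim is not a Class-P Damage.
Under rule 9: the insured property was unoccupied at the time of loss? no; and Class-P Damage (rule 11)? no. So the claim is not a Recognised Occurrence.
Under rule 6: the proximate cause is an insured peril? no; or the damaged item is specified on the schedule? yes. So the claim is a Standard Loss.
Under rule 7: Recognised Occurrence (rule 9)? no; and Standard Loss (rule 6)? yes. So the claim is not a Listed Incident.

No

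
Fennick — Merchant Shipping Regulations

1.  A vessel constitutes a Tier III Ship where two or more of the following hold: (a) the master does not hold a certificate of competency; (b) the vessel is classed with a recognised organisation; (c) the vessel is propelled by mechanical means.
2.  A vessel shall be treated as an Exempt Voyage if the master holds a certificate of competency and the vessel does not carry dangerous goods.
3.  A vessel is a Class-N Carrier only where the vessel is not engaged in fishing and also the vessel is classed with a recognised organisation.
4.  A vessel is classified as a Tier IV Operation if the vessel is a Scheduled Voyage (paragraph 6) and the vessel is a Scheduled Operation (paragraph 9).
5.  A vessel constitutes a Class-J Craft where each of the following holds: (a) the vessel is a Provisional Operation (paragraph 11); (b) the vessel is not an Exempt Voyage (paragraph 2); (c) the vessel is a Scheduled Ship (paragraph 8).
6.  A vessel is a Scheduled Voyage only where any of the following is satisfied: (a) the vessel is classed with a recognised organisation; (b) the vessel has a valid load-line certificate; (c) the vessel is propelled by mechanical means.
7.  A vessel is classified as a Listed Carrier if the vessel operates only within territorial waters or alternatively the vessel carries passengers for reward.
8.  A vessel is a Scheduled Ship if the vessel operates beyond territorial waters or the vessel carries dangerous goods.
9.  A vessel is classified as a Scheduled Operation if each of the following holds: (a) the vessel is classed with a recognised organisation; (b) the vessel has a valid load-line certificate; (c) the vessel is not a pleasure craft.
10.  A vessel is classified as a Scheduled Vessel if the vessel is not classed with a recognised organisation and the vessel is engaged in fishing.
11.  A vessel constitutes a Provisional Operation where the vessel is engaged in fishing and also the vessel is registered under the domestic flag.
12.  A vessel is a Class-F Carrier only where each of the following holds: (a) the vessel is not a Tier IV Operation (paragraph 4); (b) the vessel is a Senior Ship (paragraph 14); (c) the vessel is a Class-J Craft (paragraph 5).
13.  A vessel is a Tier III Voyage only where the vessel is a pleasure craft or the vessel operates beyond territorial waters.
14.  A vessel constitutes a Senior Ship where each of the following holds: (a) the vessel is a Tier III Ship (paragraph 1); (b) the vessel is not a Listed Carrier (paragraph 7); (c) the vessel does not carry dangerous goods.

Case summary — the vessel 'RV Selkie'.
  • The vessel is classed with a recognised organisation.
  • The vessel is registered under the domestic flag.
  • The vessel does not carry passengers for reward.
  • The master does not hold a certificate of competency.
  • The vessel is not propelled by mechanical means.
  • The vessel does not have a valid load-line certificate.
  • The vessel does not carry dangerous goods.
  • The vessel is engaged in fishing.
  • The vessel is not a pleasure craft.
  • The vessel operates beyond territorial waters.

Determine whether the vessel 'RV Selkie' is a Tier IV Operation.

Under paragraph 6: the vessel is classed with a recognised organisation? yes; or the vessel has a valid load-line certificate? no; or the vessel is propelled by mechanical means? no. So the vessel is a Scheduled Voyage.
Under paragraph 9: the vessel is classed with a recognised organisation? yes; and the vessel has a valid load-line certificate? no; and the vessel is not a pleasure craft? yes. So the vessel is not a Scheduled Operation.
Under paragraph 4: Scheduled Voyage (paragraph 6)? yes; and Scheduled Operation (paragraph 9)? no. So the vessel is not a Tier IV Operation.

No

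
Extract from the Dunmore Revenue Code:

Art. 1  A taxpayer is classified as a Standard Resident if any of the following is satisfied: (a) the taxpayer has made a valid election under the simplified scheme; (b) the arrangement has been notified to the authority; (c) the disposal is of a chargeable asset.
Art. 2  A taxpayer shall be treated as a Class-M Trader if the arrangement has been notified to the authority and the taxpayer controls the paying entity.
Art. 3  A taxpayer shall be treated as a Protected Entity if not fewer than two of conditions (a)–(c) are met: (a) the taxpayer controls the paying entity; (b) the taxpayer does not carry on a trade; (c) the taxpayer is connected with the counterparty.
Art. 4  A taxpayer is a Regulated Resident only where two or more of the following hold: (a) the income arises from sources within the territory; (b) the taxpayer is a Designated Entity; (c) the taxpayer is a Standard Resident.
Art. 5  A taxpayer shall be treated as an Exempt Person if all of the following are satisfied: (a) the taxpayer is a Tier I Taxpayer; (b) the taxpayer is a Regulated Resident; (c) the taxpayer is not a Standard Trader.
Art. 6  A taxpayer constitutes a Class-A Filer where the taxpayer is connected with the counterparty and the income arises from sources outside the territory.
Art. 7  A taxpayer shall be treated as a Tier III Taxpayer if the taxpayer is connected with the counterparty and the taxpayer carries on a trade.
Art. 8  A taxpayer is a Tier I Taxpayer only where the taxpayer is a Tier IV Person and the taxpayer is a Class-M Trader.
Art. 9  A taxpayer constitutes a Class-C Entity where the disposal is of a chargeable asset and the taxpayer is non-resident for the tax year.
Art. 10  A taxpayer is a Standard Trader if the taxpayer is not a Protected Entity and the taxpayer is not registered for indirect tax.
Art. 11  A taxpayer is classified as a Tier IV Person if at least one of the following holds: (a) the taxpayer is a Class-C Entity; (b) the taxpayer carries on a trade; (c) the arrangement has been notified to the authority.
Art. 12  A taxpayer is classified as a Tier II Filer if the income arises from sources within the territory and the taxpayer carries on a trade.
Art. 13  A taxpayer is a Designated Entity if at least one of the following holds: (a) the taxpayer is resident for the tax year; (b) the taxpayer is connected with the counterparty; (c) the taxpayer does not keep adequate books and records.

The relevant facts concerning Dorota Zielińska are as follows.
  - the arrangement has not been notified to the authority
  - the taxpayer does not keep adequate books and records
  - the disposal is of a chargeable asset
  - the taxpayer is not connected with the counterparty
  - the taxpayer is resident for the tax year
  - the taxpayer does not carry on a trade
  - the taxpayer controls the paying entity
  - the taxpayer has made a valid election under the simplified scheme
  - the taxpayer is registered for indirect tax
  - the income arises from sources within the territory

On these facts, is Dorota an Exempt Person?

Under article 9: the disposal is of a chargeable asset? yes; and the taxpayer is non-resident for the tax year? no. So the taxpayer is not a Class-C Entity.
Under article 11: Class-C Entity (article 9)? no; or the taxpayer carries on a trade? no; or the arrangement has been notified to the authority? no. So the taxpayer is not a Tier IV Person.
Under article 2: the arrangement has been notified to the authority? no; and the taxpayer controls the paying entity? yes. So the taxpayer is not a Class-M Trader.
Under article 8: Tier IV Person (article 11)? no; and Class-M Trader (article 2)? no. So the taxpayer is not a Tier I Taxpayer.
Under article 13: the taxpayer is resident for the tax year? yes; or the taxpayer is connected with the counterparty? no; or the taxpayer does not keep adequate books and records? yes. So the taxpayer is a Designated Entity.
Under article 1: the taxpayer has made a valid election under the simplified scheme? yes; or the arrangement has been notified to the authority? no; or the disposal is of a chargeable asset? yes. So the taxpayer is a Standard Resident.
Under article 4: the income arises from sources within the territory? yes; Designated Entity (article 13)? yes; Standard Resident (article 1)? yes — 3 of 3 hold (need ≥2) → satisfied.
Under article 3: the taxpayer controls the paying entity? yes; the taxpayer does not carry on a trade? yes; the taxpayer is connected with the counterparty? no — 2 of 3 hold (need ≥2) → satisfied.
Under article 10: not a Protected Entity (article 3)? no; and the taxpayer is not registered for indirect tax? no. So the taxpayer is not a Standard Trader.
Under article 5: Tier I Taxpayer (article 8)? no; and Regulated Resident (article 4)? yes; and not a Standard Trader (article 10)? yes. So the taxpayer is not an Exempt Person.

No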